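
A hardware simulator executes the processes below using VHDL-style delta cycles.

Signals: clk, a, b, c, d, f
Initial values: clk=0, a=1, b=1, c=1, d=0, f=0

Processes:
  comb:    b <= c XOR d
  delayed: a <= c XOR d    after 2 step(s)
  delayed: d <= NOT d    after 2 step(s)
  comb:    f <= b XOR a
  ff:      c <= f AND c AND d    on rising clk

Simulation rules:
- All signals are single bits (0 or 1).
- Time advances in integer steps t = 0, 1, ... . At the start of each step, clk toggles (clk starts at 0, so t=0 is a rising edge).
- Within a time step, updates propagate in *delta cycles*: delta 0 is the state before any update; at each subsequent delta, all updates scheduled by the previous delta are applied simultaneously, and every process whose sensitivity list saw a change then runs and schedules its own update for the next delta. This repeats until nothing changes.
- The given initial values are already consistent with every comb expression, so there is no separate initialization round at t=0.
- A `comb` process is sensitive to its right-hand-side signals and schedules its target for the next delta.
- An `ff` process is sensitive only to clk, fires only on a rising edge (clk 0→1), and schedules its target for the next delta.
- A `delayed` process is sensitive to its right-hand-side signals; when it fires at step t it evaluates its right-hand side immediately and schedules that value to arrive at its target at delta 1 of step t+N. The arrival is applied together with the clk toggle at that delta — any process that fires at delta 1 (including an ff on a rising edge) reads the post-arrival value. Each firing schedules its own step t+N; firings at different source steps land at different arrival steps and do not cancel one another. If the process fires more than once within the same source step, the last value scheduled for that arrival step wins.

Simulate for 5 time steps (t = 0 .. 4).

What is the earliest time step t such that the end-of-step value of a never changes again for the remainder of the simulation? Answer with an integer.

2

t=0 Δ0: b=1 d=0 a=1 clk=0 c=1 f=0
  Δ1: clk:0→1
  Δ2: c:1→0
  Δ3: b:1→0
  Δ4: f:0→1
  (4Δ to stable)
t=1 Δ0: b=0 d=0 a=1 clk=1 c=0 f=1
  Δ1: clk:1→0
  (1Δ to stable)
t=2 Δ0: b=0 d=0 a=1 clk=0 c=0 f=1
  Δ1: a:1→0, clk:0→1
  Δ2: f:1→0
  (2Δ to stable)
t=3 Δ0: b=0 d=0 a=0 clk=1 c=0 f=0
  Δ1: clk:1→0
  (1Δ to stable)
t=4 Δ0: b=0 d=0 a=0 clk=0 c=0 f=0
  Δ1: clk:0→1
  (1Δ to stable)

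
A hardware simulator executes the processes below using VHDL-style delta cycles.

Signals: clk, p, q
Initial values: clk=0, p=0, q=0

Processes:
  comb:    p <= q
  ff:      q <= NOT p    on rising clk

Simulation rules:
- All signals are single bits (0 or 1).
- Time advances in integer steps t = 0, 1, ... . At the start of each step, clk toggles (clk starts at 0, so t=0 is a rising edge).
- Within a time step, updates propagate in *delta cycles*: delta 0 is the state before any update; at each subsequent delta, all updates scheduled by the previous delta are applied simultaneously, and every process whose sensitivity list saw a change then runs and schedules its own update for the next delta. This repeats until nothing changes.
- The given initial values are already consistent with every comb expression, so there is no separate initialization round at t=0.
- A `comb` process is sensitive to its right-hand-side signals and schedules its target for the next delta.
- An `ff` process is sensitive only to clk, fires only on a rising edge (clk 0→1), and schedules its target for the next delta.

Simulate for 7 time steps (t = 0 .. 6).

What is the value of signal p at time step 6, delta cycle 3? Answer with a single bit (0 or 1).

t0.Δ0 p=0 clk=0 q=0
t0.Δ1 p=0 clk=1 q=0
t0.Δ2 p=0 clk=1 q=1
t0.Δ3 p=1 clk=1 q=1
t1.Δ0 p=1 clk=1 q=1
t1.Δ1 p=1 clk=0 q=1
t2.Δ0 p=1 clk=0 q=1
t2.Δ1 p=1 clk=1 q=1
t2.Δ2 p=1 clk=1 q=0
t2.Δ3 p=0 clk=1 q=0
t3.Δ0 p=0 clk=1 q=0
t3.Δ1 p=0 clk=0 q=0
t4.Δ0 p=0 clk=0 q=0
t4.Δ1 p=0 clk=1 q=0
t4.Δ2 p=0 clk=1 q=1
t4.Δ3 p=1 clk=1 q=1
t5.Δ0 p=1 clk=1 q=1
t5.Δ1 p=1 clk=0 q=1
t6.Δ0 p=1 clk=0 q=1
t6.Δ1 p=1 clk=1 q=1
t6.Δ2 p=1 clk=1 q=0
t6.Δ3 p=0 clk=1 q=0

0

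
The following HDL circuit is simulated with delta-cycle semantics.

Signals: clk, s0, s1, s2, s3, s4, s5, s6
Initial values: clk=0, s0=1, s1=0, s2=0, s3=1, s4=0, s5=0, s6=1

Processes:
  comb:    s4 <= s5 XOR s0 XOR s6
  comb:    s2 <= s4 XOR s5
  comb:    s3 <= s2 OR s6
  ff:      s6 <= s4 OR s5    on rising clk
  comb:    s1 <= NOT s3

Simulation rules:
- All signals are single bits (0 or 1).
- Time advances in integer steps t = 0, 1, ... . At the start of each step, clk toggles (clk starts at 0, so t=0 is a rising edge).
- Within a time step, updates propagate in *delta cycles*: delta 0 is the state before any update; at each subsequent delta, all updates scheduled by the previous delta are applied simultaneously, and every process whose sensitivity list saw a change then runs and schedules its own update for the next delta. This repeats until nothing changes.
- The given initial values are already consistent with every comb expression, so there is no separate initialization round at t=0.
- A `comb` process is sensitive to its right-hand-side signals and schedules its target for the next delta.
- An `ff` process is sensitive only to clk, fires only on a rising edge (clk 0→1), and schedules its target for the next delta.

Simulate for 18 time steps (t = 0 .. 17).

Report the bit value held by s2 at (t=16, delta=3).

0

t=0 Δ0: s1=0 s6=1 s5=0 s0=1 s4=0 s2=0 clk=0 s3=1
  Δ1: clk:0→1
  Δ2: s6:1→0
  Δ3: s4:0→1, s3:1→0
  Δ4: s1:0→1, s2:0→1
  Δ5: s3:0→1
  Δ6: s1:1→0
  (6Δ to stable)
t=1 Δ0: s1=0 s6=0 s5=0 s0=1 s4=1 s2=1 clk=1 s3=1
  Δ1: clk:1→0
  (1Δ to stable)
t=2 Δ0: s1=0 s6=0 s5=0 s0=1 s4=1 s2=1 clk=0 s3=1
  Δ1: clk:0→1
  Δ2: s6:0→1
  Δ3: s4:1→0
  Δ4: s2:1→0
  (4Δ to stable)
t=3 Δ0: s1=0 s6=1 s5=0 s0=1 s4=0 s2=0 clk=1 s3=1
  Δ1: clk:1→0
  (1Δ to stable)
t=4 Δ0: s1=0 s6=1 s5=0 s0=1 s4=0 s2=0 clk=0 s3=1
  Δ1: clk:0→1
  Δ2: s6:1→0
  Δ3: s4:0→1, s3:1→0
  Δ4: s1:0→1, s2:0→1
  Δ5: s3:0→1
  Δ6: s1:1→0
  (6Δ to stable)
t=5 Δ0: s1=0 s6=0 s5=0 s0=1 s4=1 s2=1 clk=1 s3=1
  Δ1: clk:1→0
  (1Δ to stable)
t=6 Δ0: s1=0 s6=0 s5=0 s0=1 s4=1 s2=1 clk=0 s3=1
  Δ1: clk:0→1
  Δ2: s6:0→1
  Δ3: s4:1→0
  Δ4: s2:1→0
  (4Δ to stable)
t=7 Δ0: s1=0 s6=1 s5=0 s0=1 s4=0 s2=0 clk=1 s3=1
  Δ1: clk:1→0
  (1Δ to stable)
t=8 Δ0: s1=0 s6=1 s5=0 s0=1 s4=0 s2=0 clk=0 s3=1
  Δ1: clk:0→1
  Δ2: s6:1→0
  Δ3: s4:0→1, s3:1→0
  Δ4: s1:0→1, s2:0→1
  Δ5: s3:0→1
  Δ6: s1:1→0
  (6Δ to stable)
t=9 Δ0: s1=0 s6=0 s5=0 s0=1 s4=1 s2=1 clk=1 s3=1
  Δ1: clk:1→0
  (1Δ to stable)
t=10 Δ0: s1=0 s6=0 s5=0 s0=1 s4=1 s2=1 clk=0 s3=1
  Δ1: clk:0→1
  Δ2: s6:0→1
  Δ3: s4:1→0
  Δ4: s2:1→0
  (4Δ to stable)
t=11 Δ0: s1=0 s6=1 s5=0 s0=1 s4=0 s2=0 clk=1 s3=1
  Δ1: clk:1→0
  (1Δ to stable)
t=12 Δ0: s1=0 s6=1 s5=0 s0=1 s4=0 s2=0 clk=0 s3=1
  Δ1: clk:0→1
  Δ2: s6:1→0
  Δ3: s4:0→1, s3:1→0
  Δ4: s1:0→1, s2:0→1
  Δ5: s3:0→1
  Δ6: s1:1→0
  (6Δ to stable)
t=13 Δ0: s1=0 s6=0 s5=0 s0=1 s4=1 s2=1 clk=1 s3=1
  Δ1: clk:1→0
  (1Δ to stable)
t=14 Δ0: s1=0 s6=0 s5=0 s0=1 s4=1 s2=1 clk=0 s3=1
  Δ1: clk:0→1
  Δ2: s6:0→1
  Δ3: s4:1→0
  Δ4: s2:1→0
  (4Δ to stable)
t=15 Δ0: s1=0 s6=1 s5=0 s0=1 s4=0 s2=0 clk=1 s3=1
  Δ1: clk:1→0
  (1Δ to stable)
t=16 Δ0: s1=0 s6=1 s5=0 s0=1 s4=0 s2=0 clk=0 s3=1
  Δ1: clk:0→1
  Δ2: s6:1→0
  Δ3: s4:0→1, s3:1→0
  Δ4: s1:0→1, s2:0→1
  Δ5: s3:0→1
  Δ6: s1:1→0
  (6Δ to stable)
t=17 Δ0: s1=0 s6=0 s5=0 s0=1 s4=1 s2=1 clk=1 s3=1
  Δ1: clk:1→0
  (1Δ to stable)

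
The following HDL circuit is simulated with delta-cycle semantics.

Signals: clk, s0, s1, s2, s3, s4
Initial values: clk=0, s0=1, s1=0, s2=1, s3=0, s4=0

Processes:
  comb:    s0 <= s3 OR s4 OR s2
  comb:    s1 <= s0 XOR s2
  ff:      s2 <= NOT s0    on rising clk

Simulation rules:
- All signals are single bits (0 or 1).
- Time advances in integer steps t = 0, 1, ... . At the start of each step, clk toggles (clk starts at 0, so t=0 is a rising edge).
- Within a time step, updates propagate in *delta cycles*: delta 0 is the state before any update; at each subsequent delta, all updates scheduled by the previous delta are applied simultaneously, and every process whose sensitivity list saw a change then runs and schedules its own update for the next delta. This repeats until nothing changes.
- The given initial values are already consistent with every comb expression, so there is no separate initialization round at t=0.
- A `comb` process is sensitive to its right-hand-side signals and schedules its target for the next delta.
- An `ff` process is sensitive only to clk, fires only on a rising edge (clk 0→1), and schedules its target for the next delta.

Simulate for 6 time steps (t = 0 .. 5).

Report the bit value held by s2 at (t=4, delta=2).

[bits: s1,s2,s0,s3,clk,s4]
t=0: Δ0=011000 Δ1=011010 Δ2=001010 Δ3=100010 Δ4=000010 | 4Δ
t=1: Δ0=000010 Δ1=000000 | 1Δ
t=2: Δ0=000000 Δ1=000010 Δ2=010010 Δ3=111010 Δ4=011010 | 4Δ
t=3: Δ0=011010 Δ1=011000 | 1Δ
t=4: Δ0=011000 Δ1=011010 Δ2=001010 Δ3=100010 Δ4=000010 | 4Δ
t=5: Δ0=000010 Δ1=000000 | 1Δ

0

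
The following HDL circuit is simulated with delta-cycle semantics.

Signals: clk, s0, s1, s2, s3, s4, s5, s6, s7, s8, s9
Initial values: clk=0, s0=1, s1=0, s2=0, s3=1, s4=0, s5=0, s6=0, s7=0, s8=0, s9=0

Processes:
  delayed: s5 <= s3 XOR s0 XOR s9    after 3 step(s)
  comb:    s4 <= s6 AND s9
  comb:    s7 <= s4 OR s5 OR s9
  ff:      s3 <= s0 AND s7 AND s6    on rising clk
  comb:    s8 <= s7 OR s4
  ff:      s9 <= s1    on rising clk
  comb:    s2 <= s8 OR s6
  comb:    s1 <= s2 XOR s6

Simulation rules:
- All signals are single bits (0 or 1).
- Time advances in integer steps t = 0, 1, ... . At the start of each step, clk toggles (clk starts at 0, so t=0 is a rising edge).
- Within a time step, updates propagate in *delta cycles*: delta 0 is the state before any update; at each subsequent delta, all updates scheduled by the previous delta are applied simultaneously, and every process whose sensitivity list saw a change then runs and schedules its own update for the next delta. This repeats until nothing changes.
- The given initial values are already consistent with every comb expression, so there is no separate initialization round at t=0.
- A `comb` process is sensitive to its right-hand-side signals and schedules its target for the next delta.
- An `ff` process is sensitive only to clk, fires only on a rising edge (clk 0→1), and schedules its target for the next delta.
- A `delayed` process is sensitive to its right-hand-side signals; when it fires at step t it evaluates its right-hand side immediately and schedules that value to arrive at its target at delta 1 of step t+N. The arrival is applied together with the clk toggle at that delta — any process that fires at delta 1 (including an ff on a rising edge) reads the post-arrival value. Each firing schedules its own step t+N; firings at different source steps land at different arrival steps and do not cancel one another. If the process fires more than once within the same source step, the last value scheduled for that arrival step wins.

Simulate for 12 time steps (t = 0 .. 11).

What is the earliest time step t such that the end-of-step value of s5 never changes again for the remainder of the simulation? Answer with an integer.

7

[bits: s9,s6,s8,s5,s7,s0,s1,clk,s2,s4,s3]
t=0: Δ0=00000100001 Δ1=00000101001 Δ2=00000101000 | 2Δ
t=1: Δ0=00000101000 Δ1=00000100000 | 1Δ
t=2: Δ0=00000100000 Δ1=00000101000 | 1Δ
t=3: Δ0=00000101000 Δ1=00010100000 Δ2=00011100000 Δ3=00111100000 Δ4=00111100100 Δ5=00111110100 | 5Δ
t=4: Δ0=00111110100 Δ1=00111111100 Δ2=10111111100 | 2Δ
t=5: Δ0=10111111100 Δ1=10111110100 | 1Δ
t=6: Δ0=10111110100 Δ1=10111111100 | 1Δ
t=7: Δ0=10111111100 Δ1=10101110100 | 1Δ
t=8: Δ0=10101110100 Δ1=10101111100 | 1Δ
t=9: Δ0=10101111100 Δ1=10101110100 | 1Δ
t=10: Δ0=10101110100 Δ1=10101111100 | 1Δ
t=11: Δ0=10101111100 Δ1=10101110100 | 1Δ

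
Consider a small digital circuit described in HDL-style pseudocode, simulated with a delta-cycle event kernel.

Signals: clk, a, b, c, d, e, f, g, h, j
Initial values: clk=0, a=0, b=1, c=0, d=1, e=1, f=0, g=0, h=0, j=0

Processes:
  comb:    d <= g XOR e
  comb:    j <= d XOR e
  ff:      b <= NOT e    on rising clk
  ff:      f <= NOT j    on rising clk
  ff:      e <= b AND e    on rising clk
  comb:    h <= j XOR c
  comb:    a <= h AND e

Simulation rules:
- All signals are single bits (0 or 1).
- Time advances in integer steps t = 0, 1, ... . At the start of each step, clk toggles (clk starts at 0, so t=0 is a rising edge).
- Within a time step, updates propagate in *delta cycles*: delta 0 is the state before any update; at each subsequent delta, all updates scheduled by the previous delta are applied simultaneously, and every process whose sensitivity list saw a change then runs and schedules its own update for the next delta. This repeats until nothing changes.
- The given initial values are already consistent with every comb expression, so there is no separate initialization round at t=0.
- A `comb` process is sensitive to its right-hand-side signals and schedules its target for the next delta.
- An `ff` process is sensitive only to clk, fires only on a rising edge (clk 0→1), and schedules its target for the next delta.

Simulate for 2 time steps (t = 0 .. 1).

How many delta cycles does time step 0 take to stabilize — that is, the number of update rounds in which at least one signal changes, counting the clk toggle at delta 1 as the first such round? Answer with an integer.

2

[bits: c,j,f,clk,d,g,b,h,a,e]
t=0: Δ0=0000101001 Δ1=0001101001 Δ2=0011100001 | 2Δ
t=1: Δ0=0011100001 Δ1=0010100001 | 1Δ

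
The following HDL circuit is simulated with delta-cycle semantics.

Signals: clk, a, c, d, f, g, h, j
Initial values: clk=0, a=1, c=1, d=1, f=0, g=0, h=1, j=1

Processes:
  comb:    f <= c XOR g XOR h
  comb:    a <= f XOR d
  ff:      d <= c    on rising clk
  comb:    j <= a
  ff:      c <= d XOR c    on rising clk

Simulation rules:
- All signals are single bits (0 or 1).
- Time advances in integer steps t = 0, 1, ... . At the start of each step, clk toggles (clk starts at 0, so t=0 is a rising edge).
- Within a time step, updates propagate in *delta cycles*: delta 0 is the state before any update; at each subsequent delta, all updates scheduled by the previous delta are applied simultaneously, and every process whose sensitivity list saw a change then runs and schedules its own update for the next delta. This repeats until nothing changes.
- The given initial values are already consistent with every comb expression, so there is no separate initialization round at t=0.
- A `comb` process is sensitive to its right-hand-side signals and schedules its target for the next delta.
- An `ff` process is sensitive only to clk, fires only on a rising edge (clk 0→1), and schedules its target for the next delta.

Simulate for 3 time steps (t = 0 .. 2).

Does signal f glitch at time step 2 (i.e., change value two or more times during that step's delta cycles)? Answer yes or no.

[bits: d,c,h,g,clk,a,j,f]
t=0: Δ0=11100110 Δ1=11101110 Δ2=10101110 Δ3=10101111 Δ4=10101011 Δ5=10101001 | 5Δ
t=1: Δ0=10101001 Δ1=10100001 | 1Δ
t=2: Δ0=10100001 Δ1=10101001 Δ2=01101001 Δ3=01101100 Δ4=01101010 Δ5=01101000 | 5Δ

no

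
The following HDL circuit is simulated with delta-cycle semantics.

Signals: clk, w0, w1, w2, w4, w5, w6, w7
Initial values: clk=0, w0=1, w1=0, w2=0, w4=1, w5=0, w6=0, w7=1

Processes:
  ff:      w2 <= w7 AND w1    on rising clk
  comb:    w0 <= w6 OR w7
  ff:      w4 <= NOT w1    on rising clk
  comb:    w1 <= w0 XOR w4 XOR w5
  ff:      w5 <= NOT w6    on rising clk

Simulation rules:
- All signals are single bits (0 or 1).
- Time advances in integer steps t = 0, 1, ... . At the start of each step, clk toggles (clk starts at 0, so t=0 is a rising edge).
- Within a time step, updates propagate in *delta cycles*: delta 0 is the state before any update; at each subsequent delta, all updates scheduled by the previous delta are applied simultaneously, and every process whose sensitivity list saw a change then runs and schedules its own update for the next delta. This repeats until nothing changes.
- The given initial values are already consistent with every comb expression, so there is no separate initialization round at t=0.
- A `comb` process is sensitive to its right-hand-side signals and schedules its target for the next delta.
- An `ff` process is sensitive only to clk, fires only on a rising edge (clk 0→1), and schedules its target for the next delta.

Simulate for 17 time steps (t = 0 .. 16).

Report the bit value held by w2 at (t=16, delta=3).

0

t=0 Δ0: w1=0 w5=0 w0=1 w6=0 clk=0 w4=1 w7=1 w2=0
  Δ1: clk:0→1
  Δ2: w5:0→1
  Δ3: w1:0→1
  (3Δ to stable)
t=1 Δ0: w1=1 w5=1 w0=1 w6=0 clk=1 w4=1 w7=1 w2=0
  Δ1: clk:1→0
  (1Δ to stable)
t=2 Δ0: w1=1 w5=1 w0=1 w6=0 clk=0 w4=1 w7=1 w2=0
  Δ1: clk:0→1
  Δ2: w4:1→0, w2:0→1
  Δ3: w1:1→0
  (3Δ to stable)
t=3 Δ0: w1=0 w5=1 w0=1 w6=0 clk=1 w4=0 w7=1 w2=1
  Δ1: clk:1→0
  (1Δ to stable)
t=4 Δ0: w1=0 w5=1 w0=1 w6=0 clk=0 w4=0 w7=1 w2=1
  Δ1: clk:0→1
  Δ2: w4:0→1, w2:1→0
  Δ3: w1:0→1
  (3Δ to stable)
t=5 Δ0: w1=1 w5=1 w0=1 w6=0 clk=1 w4=1 w7=1 w2=0
  Δ1: clk:1→0
  (1Δ to stable)
t=6 Δ0: w1=1 w5=1 w0=1 w6=0 clk=0 w4=1 w7=1 w2=0
  Δ1: clk:0→1
  Δ2: w4:1→0, w2:0→1
  Δ3: w1:1→0
  (3Δ to stable)
t=7 Δ0: w1=0 w5=1 w0=1 w6=0 clk=1 w4=0 w7=1 w2=1
  Δ1: clk:1→0
  (1Δ to stable)
t=8 Δ0: w1=0 w5=1 w0=1 w6=0 clk=0 w4=0 w7=1 w2=1
  Δ1: clk:0→1
  Δ2: w4:0→1, w2:1→0
  Δ3: w1:0→1
  (3Δ to stable)
t=9 Δ0: w1=1 w5=1 w0=1 w6=0 clk=1 w4=1 w7=1 w2=0
  Δ1: clk:1→0
  (1Δ to stable)
t=10 Δ0: w1=1 w5=1 w0=1 w6=0 clk=0 w4=1 w7=1 w2=0
  Δ1: clk:0→1
  Δ2: w4:1→0, w2:0→1
  Δ3: w1:1→0
  (3Δ to stable)
t=11 Δ0: w1=0 w5=1 w0=1 w6=0 clk=1 w4=0 w7=1 w2=1
  Δ1: clk:1→0
  (1Δ to stable)
t=12 Δ0: w1=0 w5=1 w0=1 w6=0 clk=0 w4=0 w7=1 w2=1
  Δ1: clk:0→1
  Δ2: w4:0→1, w2:1→0
  Δ3: w1:0→1
  (3Δ to stable)
t=13 Δ0: w1=1 w5=1 w0=1 w6=0 clk=1 w4=1 w7=1 w2=0
  Δ1: clk:1→0
  (1Δ to stable)
t=14 Δ0: w1=1 w5=1 w0=1 w6=0 clk=0 w4=1 w7=1 w2=0
  Δ1: clk:0→1
  Δ2: w4:1→0, w2:0→1
  Δ3: w1:1→0
  (3Δ to stable)
t=15 Δ0: w1=0 w5=1 w0=1 w6=0 clk=1 w4=0 w7=1 w2=1
  Δ1: clk:1→0
  (1Δ to stable)
t=16 Δ0: w1=0 w5=1 w0=1 w6=0 clk=0 w4=0 w7=1 w2=1
  Δ1: clk:0→1
  Δ2: w4:0→1, w2:1→0
  Δ3: w1:0→1
  (3Δ to stable)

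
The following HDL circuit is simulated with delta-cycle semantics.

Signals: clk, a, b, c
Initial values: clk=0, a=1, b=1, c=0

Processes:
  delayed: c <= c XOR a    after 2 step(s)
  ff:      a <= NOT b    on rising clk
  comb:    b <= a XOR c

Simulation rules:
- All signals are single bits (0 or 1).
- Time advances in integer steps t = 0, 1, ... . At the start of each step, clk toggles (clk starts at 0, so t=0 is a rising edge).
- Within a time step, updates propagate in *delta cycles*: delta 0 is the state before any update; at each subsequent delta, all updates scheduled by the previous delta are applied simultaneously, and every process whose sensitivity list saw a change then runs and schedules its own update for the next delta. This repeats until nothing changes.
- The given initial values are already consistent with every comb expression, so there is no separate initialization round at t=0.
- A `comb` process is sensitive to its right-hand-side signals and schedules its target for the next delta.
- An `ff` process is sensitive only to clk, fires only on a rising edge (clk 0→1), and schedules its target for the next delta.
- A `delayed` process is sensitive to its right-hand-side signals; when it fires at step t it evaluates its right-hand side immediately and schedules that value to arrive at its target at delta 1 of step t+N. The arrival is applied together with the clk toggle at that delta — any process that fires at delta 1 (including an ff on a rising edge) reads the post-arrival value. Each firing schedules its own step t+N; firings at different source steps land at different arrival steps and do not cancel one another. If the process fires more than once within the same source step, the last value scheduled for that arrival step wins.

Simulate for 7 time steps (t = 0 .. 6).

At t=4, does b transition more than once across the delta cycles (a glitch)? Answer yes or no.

yes

t=0 Δ0: a=1 b=1 c=0 clk=0
  Δ1: clk:0→1
  Δ2: a:1→0
  Δ3: b:1→0
  (3Δ to stable)
t=1 Δ0: a=0 b=0 c=0 clk=1
  Δ1: clk:1→0
  (1Δ to stable)
t=2 Δ0: a=0 b=0 c=0 clk=0
  Δ1: clk:0→1
  Δ2: a:0→1
  Δ3: b:0→1
  (3Δ to stable)
t=3 Δ0: a=1 b=1 c=0 clk=1
  Δ1: clk:1→0
  (1Δ to stable)
t=4 Δ0: a=1 b=1 c=0 clk=0
  Δ1: c:0→1, clk:0→1
  Δ2: a:1→0, b:1→0
  Δ3: b:0→1
  (3Δ to stable)
t=5 Δ0: a=0 b=1 c=1 clk=1
  Δ1: clk:1→0
  (1Δ to stable)
t=6 Δ0: a=0 b=1 c=1 clk=0
  Δ1: clk:0→1
  (1Δ to stable)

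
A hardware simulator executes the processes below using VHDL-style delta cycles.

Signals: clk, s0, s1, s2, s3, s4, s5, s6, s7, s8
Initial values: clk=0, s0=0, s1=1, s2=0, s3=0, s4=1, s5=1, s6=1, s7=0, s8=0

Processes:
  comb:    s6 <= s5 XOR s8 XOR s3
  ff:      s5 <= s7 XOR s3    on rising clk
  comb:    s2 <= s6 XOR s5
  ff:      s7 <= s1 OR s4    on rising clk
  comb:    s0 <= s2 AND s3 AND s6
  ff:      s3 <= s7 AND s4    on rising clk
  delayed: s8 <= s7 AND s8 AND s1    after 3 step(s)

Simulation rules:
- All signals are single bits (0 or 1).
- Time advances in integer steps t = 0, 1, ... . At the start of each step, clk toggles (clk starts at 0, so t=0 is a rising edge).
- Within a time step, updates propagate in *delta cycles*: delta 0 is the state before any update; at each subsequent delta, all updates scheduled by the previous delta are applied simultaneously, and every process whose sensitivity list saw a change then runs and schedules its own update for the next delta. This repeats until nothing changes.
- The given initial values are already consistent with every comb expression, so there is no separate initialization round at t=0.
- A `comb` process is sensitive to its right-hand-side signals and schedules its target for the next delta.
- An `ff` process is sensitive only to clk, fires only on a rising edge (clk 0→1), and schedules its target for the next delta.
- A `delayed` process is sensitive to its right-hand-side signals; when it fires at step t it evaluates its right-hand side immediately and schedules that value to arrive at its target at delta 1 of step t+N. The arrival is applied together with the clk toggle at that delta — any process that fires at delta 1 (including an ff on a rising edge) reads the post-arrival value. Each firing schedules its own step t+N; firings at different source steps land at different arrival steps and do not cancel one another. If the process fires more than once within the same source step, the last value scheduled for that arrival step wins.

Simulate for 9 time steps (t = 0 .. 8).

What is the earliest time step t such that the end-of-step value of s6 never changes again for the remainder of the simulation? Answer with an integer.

[bits: s7,s5,s3,s1,s2,s4,s0,s6,clk,s8]
t=0: Δ0=0101010100 Δ1=0101010110 Δ2=1001010110 Δ3=1001110010 Δ4=1001010010 | 4Δ
t=1: Δ0=1001010010 Δ1=1001010000 | 1Δ
t=2: Δ0=1001010000 Δ1=1001010010 Δ2=1111010010 Δ3=1111110010 | 3Δ
t=3: Δ0=1111110010 Δ1=1111110000 | 1Δ
t=4: Δ0=1111110000 Δ1=1111110010 Δ2=1011110010 Δ3=1011010110 Δ4=1011110110 Δ5=1011111110 | 5Δ
t=5: Δ0=1011111110 Δ1=1011111100 | 1Δ
t=6: Δ0=1011111100 Δ1=1011111110 | 1Δ
t=7: Δ0=1011111110 Δ1=1011111100 | 1Δ
t=8: Δ0=1011111100 Δ1=1011111110 | 1Δ

4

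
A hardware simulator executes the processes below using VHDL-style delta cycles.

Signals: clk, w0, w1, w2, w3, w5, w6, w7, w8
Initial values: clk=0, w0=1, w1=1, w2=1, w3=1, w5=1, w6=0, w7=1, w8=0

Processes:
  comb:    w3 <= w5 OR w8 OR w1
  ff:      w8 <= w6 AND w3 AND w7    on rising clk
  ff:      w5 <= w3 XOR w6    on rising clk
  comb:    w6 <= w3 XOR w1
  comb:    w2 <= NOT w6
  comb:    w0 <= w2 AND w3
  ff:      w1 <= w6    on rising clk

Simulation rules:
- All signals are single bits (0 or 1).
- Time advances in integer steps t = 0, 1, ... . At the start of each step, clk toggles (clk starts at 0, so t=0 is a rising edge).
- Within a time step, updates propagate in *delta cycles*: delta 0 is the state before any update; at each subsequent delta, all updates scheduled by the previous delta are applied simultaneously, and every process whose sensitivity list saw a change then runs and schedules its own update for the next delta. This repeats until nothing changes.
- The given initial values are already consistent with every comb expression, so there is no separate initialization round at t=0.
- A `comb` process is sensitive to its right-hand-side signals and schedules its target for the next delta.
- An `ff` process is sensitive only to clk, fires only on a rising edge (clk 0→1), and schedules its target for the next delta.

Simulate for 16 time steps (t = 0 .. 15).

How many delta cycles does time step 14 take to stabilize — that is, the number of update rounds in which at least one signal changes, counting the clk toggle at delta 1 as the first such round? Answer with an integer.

5

[bits: w0,w7,w6,w8,w3,w1,w2,clk,w5]
t=0: Δ0=110011101 Δ1=110011111 Δ2=110010111 Δ3=111010111 Δ4=111010011 Δ5=011010011 | 5Δ
t=1: Δ0=011010011 Δ1=011010001 | 1Δ
t=2: Δ0=011010001 Δ1=011010011 Δ2=011111010 Δ3=010111010 Δ4=010111110 Δ5=110111110 | 5Δ
t=3: Δ0=110111110 Δ1=110111100 | 1Δ
t=4: Δ0=110111100 Δ1=110111110 Δ2=110010111 Δ3=111010111 Δ4=111010011 Δ5=011010011 | 5Δ
t=5: Δ0=011010011 Δ1=011010001 | 1Δ
t=6: Δ0=011010001 Δ1=011010011 Δ2=011111010 Δ3=010111010 Δ4=010111110 Δ5=110111110 | 5Δ
t=7: Δ0=110111110 Δ1=110111100 | 1Δ
t=8: Δ0=110111100 Δ1=110111110 Δ2=110010111 Δ3=111010111 Δ4=111010011 Δ5=011010011 | 5Δ
t=9: Δ0=011010011 Δ1=011010001 | 1Δ
t=10: Δ0=011010001 Δ1=011010011 Δ2=011111010 Δ3=010111010 Δ4=010111110 Δ5=110111110 | 5Δ
t=11: Δ0=110111110 Δ1=110111100 | 1Δ
t=12: Δ0=110111100 Δ1=110111110 Δ2=110010111 Δ3=111010111 Δ4=111010011 Δ5=011010011 | 5Δ
t=13: Δ0=011010011 Δ1=011010001 | 1Δ
t=14: Δ0=011010001 Δ1=011010011 Δ2=011111010 Δ3=010111010 Δ4=010111110 Δ5=110111110 | 5Δ
t=15: Δ0=110111110 Δ1=110111100 | 1Δ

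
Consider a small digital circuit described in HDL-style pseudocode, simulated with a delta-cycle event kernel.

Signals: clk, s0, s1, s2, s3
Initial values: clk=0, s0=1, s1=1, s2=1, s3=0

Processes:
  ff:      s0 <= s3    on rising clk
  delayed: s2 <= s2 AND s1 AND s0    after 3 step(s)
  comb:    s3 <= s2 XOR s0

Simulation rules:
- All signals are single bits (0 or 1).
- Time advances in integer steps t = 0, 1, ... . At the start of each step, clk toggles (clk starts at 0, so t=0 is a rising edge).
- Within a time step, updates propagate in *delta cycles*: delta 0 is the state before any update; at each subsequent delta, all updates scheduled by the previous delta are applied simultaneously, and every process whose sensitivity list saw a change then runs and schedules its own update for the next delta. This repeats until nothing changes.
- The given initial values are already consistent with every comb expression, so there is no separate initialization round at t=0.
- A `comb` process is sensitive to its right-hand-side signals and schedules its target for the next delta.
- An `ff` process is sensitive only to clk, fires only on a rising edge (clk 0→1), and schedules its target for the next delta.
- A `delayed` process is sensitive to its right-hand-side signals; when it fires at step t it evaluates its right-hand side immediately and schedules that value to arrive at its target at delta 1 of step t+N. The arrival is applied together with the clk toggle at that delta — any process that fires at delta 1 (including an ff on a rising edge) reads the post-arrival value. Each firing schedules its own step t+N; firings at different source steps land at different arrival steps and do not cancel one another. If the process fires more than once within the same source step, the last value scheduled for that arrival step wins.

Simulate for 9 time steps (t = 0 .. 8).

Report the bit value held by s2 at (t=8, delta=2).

t=0 Δ0: s3=0 s1=1 s0=1 clk=0 s2=1
  Δ1: clk:0→1
  Δ2: s0:1→0
  Δ3: s3:0→1
  (3Δ to stable)
t=1 Δ0: s3=1 s1=1 s0=0 clk=1 s2=1
  Δ1: clk:1→0
  (1Δ to stable)
t=2 Δ0: s3=1 s1=1 s0=0 clk=0 s2=1
  Δ1: clk:0→1
  Δ2: s0:0→1
  Δ3: s3:1→0
  (3Δ to stable)
t=3 Δ0: s3=0 s1=1 s0=1 clk=1 s2=1
  Δ1: clk:1→0, s2:1→0
  Δ2: s3:0→1
  (2Δ to stable)
t=4 Δ0: s3=1 s1=1 s0=1 clk=0 s2=0
  Δ1: clk:0→1
  (1Δ to stable)
t=5 Δ0: s3=1 s1=1 s0=1 clk=1 s2=0
  Δ1: clk:1→0, s2:0→1
  Δ2: s3:1→0
  (2Δ to stable)
t=6 Δ0: s3=0 s1=1 s0=1 clk=0 s2=1
  Δ1: clk:0→1, s2:1→0
  Δ2: s3:0→1, s0:1→0
  Δ3: s3:1→0
  (3Δ to stable)
t=7 Δ0: s3=0 s1=1 s0=0 clk=1 s2=0
  Δ1: clk:1→0
  (1Δ to stable)
t=8 Δ0: s3=0 s1=1 s0=0 clk=0 s2=0
  Δ1: clk:0→1, s2:0→1
  Δ2: s3:0→1
  (2Δ to stable)

1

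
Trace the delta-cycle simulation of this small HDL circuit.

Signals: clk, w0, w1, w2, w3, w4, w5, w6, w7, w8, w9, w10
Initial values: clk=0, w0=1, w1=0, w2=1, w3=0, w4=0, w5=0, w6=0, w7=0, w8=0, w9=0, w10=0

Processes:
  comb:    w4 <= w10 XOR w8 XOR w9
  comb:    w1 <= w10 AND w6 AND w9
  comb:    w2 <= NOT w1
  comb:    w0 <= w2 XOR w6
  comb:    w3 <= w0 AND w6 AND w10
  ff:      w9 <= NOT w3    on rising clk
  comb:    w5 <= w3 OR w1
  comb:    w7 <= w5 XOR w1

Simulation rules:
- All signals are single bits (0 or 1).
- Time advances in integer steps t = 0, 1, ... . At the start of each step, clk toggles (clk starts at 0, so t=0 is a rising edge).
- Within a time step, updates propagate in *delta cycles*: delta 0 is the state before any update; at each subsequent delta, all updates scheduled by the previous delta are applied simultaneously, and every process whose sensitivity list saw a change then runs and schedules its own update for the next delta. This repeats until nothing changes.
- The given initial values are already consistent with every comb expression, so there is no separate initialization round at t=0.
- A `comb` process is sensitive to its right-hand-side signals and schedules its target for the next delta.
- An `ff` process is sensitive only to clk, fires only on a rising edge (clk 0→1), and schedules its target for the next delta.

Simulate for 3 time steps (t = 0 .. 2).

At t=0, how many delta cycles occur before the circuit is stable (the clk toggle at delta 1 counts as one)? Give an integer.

[bits: w10,w2,w3,w6,w5,clk,w8,w0,w4,w9,w7,w1]
t=0: Δ0=010000010000 Δ1=010001010000 Δ2=010001010100 Δ3=010001011100 | 3Δ
t=1: Δ0=010001011100 Δ1=010000011100 | 1Δ
t=2: Δ0=010000011100 Δ1=010001011100 | 1Δ

3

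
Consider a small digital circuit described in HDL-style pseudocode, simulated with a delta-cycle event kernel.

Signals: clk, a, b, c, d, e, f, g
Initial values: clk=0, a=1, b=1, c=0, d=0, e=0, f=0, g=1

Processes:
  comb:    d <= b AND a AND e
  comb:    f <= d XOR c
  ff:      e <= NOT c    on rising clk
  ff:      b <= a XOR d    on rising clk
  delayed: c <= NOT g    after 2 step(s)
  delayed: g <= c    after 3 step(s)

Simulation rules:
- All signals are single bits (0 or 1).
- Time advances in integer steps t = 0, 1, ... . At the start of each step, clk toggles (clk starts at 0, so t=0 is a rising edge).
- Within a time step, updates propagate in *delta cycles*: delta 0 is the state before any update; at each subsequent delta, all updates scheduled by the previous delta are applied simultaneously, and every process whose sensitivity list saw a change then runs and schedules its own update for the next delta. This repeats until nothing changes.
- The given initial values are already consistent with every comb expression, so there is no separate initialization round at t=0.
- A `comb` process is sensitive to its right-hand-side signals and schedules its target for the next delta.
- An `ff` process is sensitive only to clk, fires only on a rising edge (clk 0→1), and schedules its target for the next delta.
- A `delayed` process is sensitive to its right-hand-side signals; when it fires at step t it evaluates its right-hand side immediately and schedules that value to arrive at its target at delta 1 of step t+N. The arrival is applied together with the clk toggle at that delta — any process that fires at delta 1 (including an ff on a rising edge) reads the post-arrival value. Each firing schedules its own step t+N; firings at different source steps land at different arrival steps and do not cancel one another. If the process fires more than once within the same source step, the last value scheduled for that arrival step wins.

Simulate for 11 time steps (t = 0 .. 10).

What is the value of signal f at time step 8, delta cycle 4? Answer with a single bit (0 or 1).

1

t0.Δ0 f=0 g=1 clk=0 c=0 e=0 a=1 d=0 b=1
t0.Δ1 f=0 g=1 clk=1 c=0 e=0 a=1 d=0 b=1
t0.Δ2 f=0 g=1 clk=1 c=0 e=1 a=1 d=0 b=1
t0.Δ3 f=0 g=1 clk=1 c=0 e=1 a=1 d=1 b=1
t0.Δ4 f=1 g=1 clk=1 c=0 e=1 a=1 d=1 b=1
t1.Δ0 f=1 g=1 clk=1 c=0 e=1 a=1 d=1 b=1
t1.Δ1 f=1 g=1 clk=0 c=0 e=1 a=1 d=1 b=1
t2.Δ0 f=1 g=1 clk=0 c=0 e=1 a=1 d=1 b=1
t2.Δ1 f=1 g=1 clk=1 c=0 e=1 a=1 d=1 b=1
t2.Δ2 f=1 g=1 clk=1 c=0 e=1 a=1 d=1 b=0
t2.Δ3 f=1 g=1 clk=1 c=0 e=1 a=1 d=0 b=0
t2.Δ4 f=0 g=1 clk=1 c=0 e=1 a=1 d=0 b=0
t3.Δ0 f=0 g=1 clk=1 c=0 e=1 a=1 d=0 b=0
t3.Δ1 f=0 g=1 clk=0 c=0 e=1 a=1 d=0 b=0
t4.Δ0 f=0 g=1 clk=0 c=0 e=1 a=1 d=0 b=0
t4.Δ1 f=0 g=1 clk=1 c=0 e=1 a=1 d=0 b=0
t4.Δ2 f=0 g=1 clk=1 c=0 e=1 a=1 d=0 b=1
t4.Δ3 f=0 g=1 clk=1 c=0 e=1 a=1 d=1 b=1
t4.Δ4 f=1 g=1 clk=1 c=0 e=1 a=1 d=1 b=1
t5.Δ0 f=1 g=1 clk=1 c=0 e=1 a=1 d=1 b=1
t5.Δ1 f=1 g=1 clk=0 c=0 e=1 a=1 d=1 b=1
t6.Δ0 f=1 g=1 clk=0 c=0 e=1 a=1 d=1 b=1
t6.Δ1 f=1 g=1 clk=1 c=0 e=1 a=1 d=1 b=1
t6.Δ2 f=1 g=1 clk=1 c=0 e=1 a=1 d=1 b=0
t6.Δ3 f=1 g=1 clk=1 c=0 e=1 a=1 d=0 b=0
t6.Δ4 f=0 g=1 clk=1 c=0 e=1 a=1 d=0 b=0
t7.Δ0 f=0 g=1 clk=1 c=0 e=1 a=1 d=0 b=0
t7.Δ1 f=0 g=1 clk=0 c=0 e=1 a=1 d=0 b=0
t8.Δ0 f=0 g=1 clk=0 c=0 e=1 a=1 d=0 b=0
t8.Δ1 f=0 g=1 clk=1 c=0 e=1 a=1 d=0 b=0
t8.Δ2 f=0 g=1 clk=1 c=0 e=1 a=1 d=0 b=1
t8.Δ3 f=0 g=1 clk=1 c=0 e=1 a=1 d=1 b=1
t8.Δ4 f=1 g=1 clk=1 c=0 e=1 a=1 d=1 b=1
t9.Δ0 f=1 g=1 clk=1 c=0 e=1 a=1 d=1 b=1
t9.Δ1 f=1 g=1 clk=0 c=0 e=1 a=1 d=1 b=1
t10.Δ0 f=1 g=1 clk=0 c=0 e=1 a=1 d=1 b=1
t10.Δ1 f=1 g=1 clk=1 c=0 e=1 a=1 d=1 b=1
t10.Δ2 f=1 g=1 clk=1 c=0 e=1 a=1 d=1 b=0
t10.Δ3 f=1 g=1 clk=1 c=0 e=1 a=1 d=0 b=0
t10.Δ4 f=0 g=1 clk=1 c=0 e=1 a=1 d=0 b=0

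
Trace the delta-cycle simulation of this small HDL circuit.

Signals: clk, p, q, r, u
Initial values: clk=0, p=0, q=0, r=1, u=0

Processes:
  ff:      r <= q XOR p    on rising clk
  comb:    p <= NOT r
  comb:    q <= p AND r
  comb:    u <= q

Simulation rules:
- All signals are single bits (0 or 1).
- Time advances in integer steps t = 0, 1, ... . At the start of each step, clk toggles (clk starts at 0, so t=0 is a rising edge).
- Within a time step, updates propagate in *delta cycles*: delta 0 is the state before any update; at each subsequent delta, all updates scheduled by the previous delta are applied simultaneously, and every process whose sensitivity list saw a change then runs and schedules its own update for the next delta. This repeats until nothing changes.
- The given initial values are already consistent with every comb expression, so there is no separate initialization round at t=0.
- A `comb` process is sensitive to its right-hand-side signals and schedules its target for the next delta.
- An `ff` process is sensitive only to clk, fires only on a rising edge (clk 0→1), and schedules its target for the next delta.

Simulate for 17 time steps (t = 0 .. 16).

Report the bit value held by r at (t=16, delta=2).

0

t=0 Δ0: p=0 q=0 clk=0 r=1 u=0
  Δ1: clk:0→1
  Δ2: r:1→0
  Δ3: p:0→1
  (3Δ to stable)
t=1 Δ0: p=1 q=0 clk=1 r=0 u=0
  Δ1: clk:1→0
  (1Δ to stable)
t=2 Δ0: p=1 q=0 clk=0 r=0 u=0
  Δ1: clk:0→1
  Δ2: r:0→1
  Δ3: p:1→0, q:0→1
  Δ4: q:1→0, u:0→1
  Δ5: u:1→0
  (5Δ to stable)
t=3 Δ0: p=0 q=0 clk=1 r=1 u=0
  Δ1: clk:1→0
  (1Δ to stable)
t=4 Δ0: p=0 q=0 clk=0 r=1 u=0
  Δ1: clk:0→1
  Δ2: r:1→0
  Δ3: p:0→1
  (3Δ to stable)
t=5 Δ0: p=1 q=0 clk=1 r=0 u=0
  Δ1: clk:1→0
  (1Δ to stable)
t=6 Δ0: p=1 q=0 clk=0 r=0 u=0
  Δ1: clk:0→1
  Δ2: r:0→1
  Δ3: p:1→0, q:0→1
  Δ4: q:1→0, u:0→1
  Δ5: u:1→0
  (5Δ to stable)
t=7 Δ0: p=0 q=0 clk=1 r=1 u=0
  Δ1: clk:1→0
  (1Δ to stable)
t=8 Δ0: p=0 q=0 clk=0 r=1 u=0
  Δ1: clk:0→1
  Δ2: r:1→0
  Δ3: p:0→1
  (3Δ to stable)
t=9 Δ0: p=1 q=0 clk=1 r=0 u=0
  Δ1: clk:1→0
  (1Δ to stable)
t=10 Δ0: p=1 q=0 clk=0 r=0 u=0
  Δ1: clk:0→1
  Δ2: r:0→1
  Δ3: p:1→0, q:0→1
  Δ4: q:1→0, u:0→1
  Δ5: u:1→0
  (5Δ to stable)
t=11 Δ0: p=0 q=0 clk=1 r=1 u=0
  Δ1: clk:1→0
  (1Δ to stable)
t=12 Δ0: p=0 q=0 clk=0 r=1 u=0
  Δ1: clk:0→1
  Δ2: r:1→0
  Δ3: p:0→1
  (3Δ to stable)
t=13 Δ0: p=1 q=0 clk=1 r=0 u=0
  Δ1: clk:1→0
  (1Δ to stable)
t=14 Δ0: p=1 q=0 clk=0 r=0 u=0
  Δ1: clk:0→1
  Δ2: r:0→1
  Δ3: p:1→0, q:0→1
  Δ4: q:1→0, u:0→1
  Δ5: u:1→0
  (5Δ to stable)
t=15 Δ0: p=0 q=0 clk=1 r=1 u=0
  Δ1: clk:1→0
  (1Δ to stable)
t=16 Δ0: p=0 q=0 clk=0 r=1 u=0
  Δ1: clk:0→1
  Δ2: r:1→0
  Δ3: p:0→1
  (3Δ to stable)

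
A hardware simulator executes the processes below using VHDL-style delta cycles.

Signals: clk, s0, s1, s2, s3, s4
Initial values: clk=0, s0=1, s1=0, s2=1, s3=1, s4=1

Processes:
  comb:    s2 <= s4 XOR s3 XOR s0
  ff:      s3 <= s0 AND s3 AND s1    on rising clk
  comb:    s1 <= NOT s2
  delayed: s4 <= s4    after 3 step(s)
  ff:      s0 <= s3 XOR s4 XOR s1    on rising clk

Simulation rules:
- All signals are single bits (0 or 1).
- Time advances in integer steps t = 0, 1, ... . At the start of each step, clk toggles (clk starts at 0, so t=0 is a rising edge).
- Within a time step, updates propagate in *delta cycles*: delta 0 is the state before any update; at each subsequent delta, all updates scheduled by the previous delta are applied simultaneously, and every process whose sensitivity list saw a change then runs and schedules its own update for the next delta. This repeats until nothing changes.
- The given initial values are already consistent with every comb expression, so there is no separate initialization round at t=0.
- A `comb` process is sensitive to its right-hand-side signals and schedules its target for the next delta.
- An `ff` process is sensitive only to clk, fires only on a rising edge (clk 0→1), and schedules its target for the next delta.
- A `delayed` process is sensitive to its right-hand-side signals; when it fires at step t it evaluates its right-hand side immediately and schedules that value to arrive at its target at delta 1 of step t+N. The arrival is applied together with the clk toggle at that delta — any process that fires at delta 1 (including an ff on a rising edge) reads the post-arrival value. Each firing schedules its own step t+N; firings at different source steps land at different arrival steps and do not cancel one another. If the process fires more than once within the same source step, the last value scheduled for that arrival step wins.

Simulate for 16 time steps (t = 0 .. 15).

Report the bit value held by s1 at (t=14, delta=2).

0

t0.Δ0 clk=0 s0=1 s4=1 s3=1 s2=1 s1=0
t0.Δ1 clk=1 s0=1 s4=1 s3=1 s2=1 s1=0
t0.Δ2 clk=1 s0=0 s4=1 s3=0 s2=1 s1=0
t1.Δ0 clk=1 s0=0 s4=1 s3=0 s2=1 s1=0
t1.Δ1 clk=0 s0=0 s4=1 s3=0 s2=1 s1=0
t2.Δ0 clk=0 s0=0 s4=1 s3=0 s2=1 s1=0
t2.Δ1 clk=1 s0=0 s4=1 s3=0 s2=1 s1=0
t2.Δ2 clk=1 s0=1 s4=1 s3=0 s2=1 s1=0
t2.Δ3 clk=1 s0=1 s4=1 s3=0 s2=0 s1=0
t2.Δ4 clk=1 s0=1 s4=1 s3=0 s2=0 s1=1
t3.Δ0 clk=1 s0=1 s4=1 s3=0 s2=0 s1=1
t3.Δ1 clk=0 s0=1 s4=1 s3=0 s2=0 s1=1
t4.Δ0 clk=0 s0=1 s4=1 s3=0 s2=0 s1=1
t4.Δ1 clk=1 s0=1 s4=1 s3=0 s2=0 s1=1
t4.Δ2 clk=1 s0=0 s4=1 s3=0 s2=0 s1=1
t4.Δ3 clk=1 s0=0 s4=1 s3=0 s2=1 s1=1
t4.Δ4 clk=1 s0=0 s4=1 s3=0 s2=1 s1=0
t5.Δ0 clk=1 s0=0 s4=1 s3=0 s2=1 s1=0
t5.Δ1 clk=0 s0=0 s4=1 s3=0 s2=1 s1=0
t6.Δ0 clk=0 s0=0 s4=1 s3=0 s2=1 s1=0
t6.Δ1 clk=1 s0=0 s4=1 s3=0 s2=1 s1=0
t6.Δ2 clk=1 s0=1 s4=1 s3=0 s2=1 s1=0
t6.Δ3 clk=1 s0=1 s4=1 s3=0 s2=0 s1=0
t6.Δ4 clk=1 s0=1 s4=1 s3=0 s2=0 s1=1
t7.Δ0 clk=1 s0=1 s4=1 s3=0 s2=0 s1=1
t7.Δ1 clk=0 s0=1 s4=1 s3=0 s2=0 s1=1
t8.Δ0 clk=0 s0=1 s4=1 s3=0 s2=0 s1=1
t8.Δ1 clk=1 s0=1 s4=1 s3=0 s2=0 s1=1
t8.Δ2 clk=1 s0=0 s4=1 s3=0 s2=0 s1=1
t8.Δ3 clk=1 s0=0 s4=1 s3=0 s2=1 s1=1
t8.Δ4 clk=1 s0=0 s4=1 s3=0 s2=1 s1=0
t9.Δ0 clk=1 s0=0 s4=1 s3=0 s2=1 s1=0
t9.Δ1 clk=0 s0=0 s4=1 s3=0 s2=1 s1=0
t10.Δ0 clk=0 s0=0 s4=1 s3=0 s2=1 s1=0
t10.Δ1 clk=1 s0=0 s4=1 s3=0 s2=1 s1=0
t10.Δ2 clk=1 s0=1 s4=1 s3=0 s2=1 s1=0
t10.Δ3 clk=1 s0=1 s4=1 s3=0 s2=0 s1=0
t10.Δ4 clk=1 s0=1 s4=1 s3=0 s2=0 s1=1
t11.Δ0 clk=1 s0=1 s4=1 s3=0 s2=0 s1=1
t11.Δ1 clk=0 s0=1 s4=1 s3=0 s2=0 s1=1
t12.Δ0 clk=0 s0=1 s4=1 s3=0 s2=0 s1=1
t12.Δ1 clk=1 s0=1 s4=1 s3=0 s2=0 s1=1
t12.Δ2 clk=1 s0=0 s4=1 s3=0 s2=0 s1=1
t12.Δ3 clk=1 s0=0 s4=1 s3=0 s2=1 s1=1
t12.Δ4 clk=1 s0=0 s4=1 s3=0 s2=1 s1=0
t13.Δ0 clk=1 s0=0 s4=1 s3=0 s2=1 s1=0
t13.Δ1 clk=0 s0=0 s4=1 s3=0 s2=1 s1=0
t14.Δ0 clk=0 s0=0 s4=1 s3=0 s2=1 s1=0
t14.Δ1 clk=1 s0=0 s4=1 s3=0 s2=1 s1=0
t14.Δ2 clk=1 s0=1 s4=1 s3=0 s2=1 s1=0
t14.Δ3 clk=1 s0=1 s4=1 s3=0 s2=0 s1=0
t14.Δ4 clk=1 s0=1 s4=1 s3=0 s2=0 s1=1
t15.Δ0 clk=1 s0=1 s4=1 s3=0 s2=0 s1=1
t15.Δ1 clk=0 s0=1 s4=1 s3=0 s2=0 s1=1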